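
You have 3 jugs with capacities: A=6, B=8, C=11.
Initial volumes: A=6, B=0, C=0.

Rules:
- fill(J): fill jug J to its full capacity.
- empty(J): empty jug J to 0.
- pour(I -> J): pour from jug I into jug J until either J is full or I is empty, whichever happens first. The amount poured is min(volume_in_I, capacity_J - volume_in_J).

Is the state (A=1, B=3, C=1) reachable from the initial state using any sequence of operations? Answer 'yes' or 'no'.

BFS explored all 406 reachable states.
Reachable set includes: (0,0,0), (0,0,1), (0,0,2), (0,0,3), (0,0,4), (0,0,5), (0,0,6), (0,0,7), (0,0,8), (0,0,9), (0,0,10), (0,0,11) ...
Target (A=1, B=3, C=1) not in reachable set → no.

Answer: no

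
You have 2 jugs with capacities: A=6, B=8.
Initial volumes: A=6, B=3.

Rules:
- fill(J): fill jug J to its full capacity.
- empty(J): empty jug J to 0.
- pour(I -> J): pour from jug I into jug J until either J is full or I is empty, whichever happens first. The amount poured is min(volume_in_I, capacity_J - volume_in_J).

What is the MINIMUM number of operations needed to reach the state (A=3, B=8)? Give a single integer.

BFS from (A=6, B=3). One shortest path:
  1. empty(A) -> (A=0 B=3)
  2. pour(B -> A) -> (A=3 B=0)
  3. fill(B) -> (A=3 B=8)
Reached target in 3 moves.

Answer: 3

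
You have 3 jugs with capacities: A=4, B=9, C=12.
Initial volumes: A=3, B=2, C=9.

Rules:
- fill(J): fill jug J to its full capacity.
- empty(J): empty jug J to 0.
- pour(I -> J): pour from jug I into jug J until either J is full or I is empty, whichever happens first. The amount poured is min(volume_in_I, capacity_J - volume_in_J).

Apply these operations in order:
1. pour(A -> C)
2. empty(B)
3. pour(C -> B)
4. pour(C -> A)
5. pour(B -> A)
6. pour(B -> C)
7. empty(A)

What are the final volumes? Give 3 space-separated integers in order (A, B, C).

Step 1: pour(A -> C) -> (A=0 B=2 C=12)
Step 2: empty(B) -> (A=0 B=0 C=12)
Step 3: pour(C -> B) -> (A=0 B=9 C=3)
Step 4: pour(C -> A) -> (A=3 B=9 C=0)
Step 5: pour(B -> A) -> (A=4 B=8 C=0)
Step 6: pour(B -> C) -> (A=4 B=0 C=8)
Step 7: empty(A) -> (A=0 B=0 C=8)

Answer: 0 0 8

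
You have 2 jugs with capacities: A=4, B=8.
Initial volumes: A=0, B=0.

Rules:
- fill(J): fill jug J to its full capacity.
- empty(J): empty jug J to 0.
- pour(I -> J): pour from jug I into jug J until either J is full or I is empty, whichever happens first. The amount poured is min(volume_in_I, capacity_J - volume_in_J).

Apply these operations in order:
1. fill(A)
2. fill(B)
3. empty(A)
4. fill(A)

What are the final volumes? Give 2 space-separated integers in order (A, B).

Step 1: fill(A) -> (A=4 B=0)
Step 2: fill(B) -> (A=4 B=8)
Step 3: empty(A) -> (A=0 B=8)
Step 4: fill(A) -> (A=4 B=8)

Answer: 4 8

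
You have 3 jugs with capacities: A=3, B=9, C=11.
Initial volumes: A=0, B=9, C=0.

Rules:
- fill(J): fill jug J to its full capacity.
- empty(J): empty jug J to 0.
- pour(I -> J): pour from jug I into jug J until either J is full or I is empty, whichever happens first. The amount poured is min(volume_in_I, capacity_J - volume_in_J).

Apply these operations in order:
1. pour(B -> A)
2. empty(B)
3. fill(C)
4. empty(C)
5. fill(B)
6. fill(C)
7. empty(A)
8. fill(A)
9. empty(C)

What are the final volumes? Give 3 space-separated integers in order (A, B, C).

Step 1: pour(B -> A) -> (A=3 B=6 C=0)
Step 2: empty(B) -> (A=3 B=0 C=0)
Step 3: fill(C) -> (A=3 B=0 C=11)
Step 4: empty(C) -> (A=3 B=0 C=0)
Step 5: fill(B) -> (A=3 B=9 C=0)
Step 6: fill(C) -> (A=3 B=9 C=11)
Step 7: empty(A) -> (A=0 B=9 C=11)
Step 8: fill(A) -> (A=3 B=9 C=11)
Step 9: empty(C) -> (A=3 B=9 C=0)

Answer: 3 9 0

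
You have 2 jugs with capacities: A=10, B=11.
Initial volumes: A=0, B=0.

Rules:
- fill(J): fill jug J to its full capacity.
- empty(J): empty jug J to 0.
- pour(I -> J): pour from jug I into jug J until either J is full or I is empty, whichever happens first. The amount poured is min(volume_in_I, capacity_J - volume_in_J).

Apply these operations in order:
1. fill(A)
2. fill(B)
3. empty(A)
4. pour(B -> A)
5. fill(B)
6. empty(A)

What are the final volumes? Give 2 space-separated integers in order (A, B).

Answer: 0 11

Derivation:
Step 1: fill(A) -> (A=10 B=0)
Step 2: fill(B) -> (A=10 B=11)
Step 3: empty(A) -> (A=0 B=11)
Step 4: pour(B -> A) -> (A=10 B=1)
Step 5: fill(B) -> (A=10 B=11)
Step 6: empty(A) -> (A=0 B=11)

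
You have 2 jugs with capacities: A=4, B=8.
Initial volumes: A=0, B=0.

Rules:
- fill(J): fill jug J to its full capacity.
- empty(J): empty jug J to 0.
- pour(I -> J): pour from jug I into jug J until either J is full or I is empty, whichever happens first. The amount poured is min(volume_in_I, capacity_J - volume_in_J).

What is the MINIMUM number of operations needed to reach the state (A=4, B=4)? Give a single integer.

BFS from (A=0, B=0). One shortest path:
  1. fill(B) -> (A=0 B=8)
  2. pour(B -> A) -> (A=4 B=4)
Reached target in 2 moves.

Answer: 2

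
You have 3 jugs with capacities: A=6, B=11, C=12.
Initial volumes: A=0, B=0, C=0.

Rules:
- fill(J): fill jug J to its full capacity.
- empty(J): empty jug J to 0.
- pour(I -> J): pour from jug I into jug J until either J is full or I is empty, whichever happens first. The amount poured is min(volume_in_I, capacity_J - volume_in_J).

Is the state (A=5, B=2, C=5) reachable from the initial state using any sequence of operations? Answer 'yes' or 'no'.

BFS explored all 542 reachable states.
Reachable set includes: (0,0,0), (0,0,1), (0,0,2), (0,0,3), (0,0,4), (0,0,5), (0,0,6), (0,0,7), (0,0,8), (0,0,9), (0,0,10), (0,0,11) ...
Target (A=5, B=2, C=5) not in reachable set → no.

Answer: no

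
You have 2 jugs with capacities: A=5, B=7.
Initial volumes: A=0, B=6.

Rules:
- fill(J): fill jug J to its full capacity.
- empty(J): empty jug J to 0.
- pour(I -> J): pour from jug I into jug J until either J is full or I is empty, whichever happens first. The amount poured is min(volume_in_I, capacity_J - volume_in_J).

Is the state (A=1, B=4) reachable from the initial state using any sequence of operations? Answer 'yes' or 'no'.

BFS explored all 24 reachable states.
Reachable set includes: (0,0), (0,1), (0,2), (0,3), (0,4), (0,5), (0,6), (0,7), (1,0), (1,7), (2,0), (2,7) ...
Target (A=1, B=4) not in reachable set → no.

Answer: no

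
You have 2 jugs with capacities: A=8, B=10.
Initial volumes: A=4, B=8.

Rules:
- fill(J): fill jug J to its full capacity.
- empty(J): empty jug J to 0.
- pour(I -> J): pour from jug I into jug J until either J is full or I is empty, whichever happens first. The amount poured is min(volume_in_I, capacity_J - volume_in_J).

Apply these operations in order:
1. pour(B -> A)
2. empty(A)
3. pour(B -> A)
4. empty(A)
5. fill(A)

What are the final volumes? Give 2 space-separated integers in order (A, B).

Step 1: pour(B -> A) -> (A=8 B=4)
Step 2: empty(A) -> (A=0 B=4)
Step 3: pour(B -> A) -> (A=4 B=0)
Step 4: empty(A) -> (A=0 B=0)
Step 5: fill(A) -> (A=8 B=0)

Answer: 8 0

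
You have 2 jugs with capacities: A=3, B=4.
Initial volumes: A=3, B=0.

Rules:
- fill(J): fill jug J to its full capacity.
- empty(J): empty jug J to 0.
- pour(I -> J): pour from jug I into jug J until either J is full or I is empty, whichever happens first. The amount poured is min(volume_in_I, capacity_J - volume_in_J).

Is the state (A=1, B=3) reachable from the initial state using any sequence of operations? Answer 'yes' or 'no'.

Answer: no

Derivation:
BFS explored all 14 reachable states.
Reachable set includes: (0,0), (0,1), (0,2), (0,3), (0,4), (1,0), (1,4), (2,0), (2,4), (3,0), (3,1), (3,2) ...
Target (A=1, B=3) not in reachable set → no.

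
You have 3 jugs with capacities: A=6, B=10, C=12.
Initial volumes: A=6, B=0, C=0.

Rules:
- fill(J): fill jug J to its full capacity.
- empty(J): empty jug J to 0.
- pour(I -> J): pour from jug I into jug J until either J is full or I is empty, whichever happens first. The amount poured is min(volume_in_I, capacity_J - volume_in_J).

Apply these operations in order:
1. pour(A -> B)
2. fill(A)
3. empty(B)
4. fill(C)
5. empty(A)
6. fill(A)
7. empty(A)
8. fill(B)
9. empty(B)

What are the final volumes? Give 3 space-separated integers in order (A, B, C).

Answer: 0 0 12

Derivation:
Step 1: pour(A -> B) -> (A=0 B=6 C=0)
Step 2: fill(A) -> (A=6 B=6 C=0)
Step 3: empty(B) -> (A=6 B=0 C=0)
Step 4: fill(C) -> (A=6 B=0 C=12)
Step 5: empty(A) -> (A=0 B=0 C=12)
Step 6: fill(A) -> (A=6 B=0 C=12)
Step 7: empty(A) -> (A=0 B=0 C=12)
Step 8: fill(B) -> (A=0 B=10 C=12)
Step 9: empty(B) -> (A=0 B=0 C=12)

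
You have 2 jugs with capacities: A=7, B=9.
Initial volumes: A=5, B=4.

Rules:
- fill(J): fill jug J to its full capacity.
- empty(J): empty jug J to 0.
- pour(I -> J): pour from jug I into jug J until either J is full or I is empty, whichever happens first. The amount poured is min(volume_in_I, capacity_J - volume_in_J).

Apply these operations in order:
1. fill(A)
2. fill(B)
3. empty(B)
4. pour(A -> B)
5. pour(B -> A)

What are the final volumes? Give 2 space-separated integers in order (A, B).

Answer: 7 0

Derivation:
Step 1: fill(A) -> (A=7 B=4)
Step 2: fill(B) -> (A=7 B=9)
Step 3: empty(B) -> (A=7 B=0)
Step 4: pour(A -> B) -> (A=0 B=7)
Step 5: pour(B -> A) -> (A=7 B=0)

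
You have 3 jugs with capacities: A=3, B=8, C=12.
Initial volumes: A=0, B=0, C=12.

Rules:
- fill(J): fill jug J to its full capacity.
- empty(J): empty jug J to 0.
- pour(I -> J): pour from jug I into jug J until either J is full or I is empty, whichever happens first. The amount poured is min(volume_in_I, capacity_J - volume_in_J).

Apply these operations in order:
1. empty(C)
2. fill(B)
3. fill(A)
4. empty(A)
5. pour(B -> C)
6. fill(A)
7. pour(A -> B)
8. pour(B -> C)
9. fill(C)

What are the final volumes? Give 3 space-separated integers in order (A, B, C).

Step 1: empty(C) -> (A=0 B=0 C=0)
Step 2: fill(B) -> (A=0 B=8 C=0)
Step 3: fill(A) -> (A=3 B=8 C=0)
Step 4: empty(A) -> (A=0 B=8 C=0)
Step 5: pour(B -> C) -> (A=0 B=0 C=8)
Step 6: fill(A) -> (A=3 B=0 C=8)
Step 7: pour(A -> B) -> (A=0 B=3 C=8)
Step 8: pour(B -> C) -> (A=0 B=0 C=11)
Step 9: fill(C) -> (A=0 B=0 C=12)

Answer: 0 0 12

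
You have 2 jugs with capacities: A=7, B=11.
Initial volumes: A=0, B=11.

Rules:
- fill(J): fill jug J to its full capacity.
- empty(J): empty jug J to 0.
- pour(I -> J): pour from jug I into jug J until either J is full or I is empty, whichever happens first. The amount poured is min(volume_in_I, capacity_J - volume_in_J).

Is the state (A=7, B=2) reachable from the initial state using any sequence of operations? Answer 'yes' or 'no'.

BFS from (A=0, B=11):
  1. pour(B -> A) -> (A=7 B=4)
  2. empty(A) -> (A=0 B=4)
  3. pour(B -> A) -> (A=4 B=0)
  4. fill(B) -> (A=4 B=11)
  5. pour(B -> A) -> (A=7 B=8)
  6. empty(A) -> (A=0 B=8)
  7. pour(B -> A) -> (A=7 B=1)
  8. empty(A) -> (A=0 B=1)
  9. pour(B -> A) -> (A=1 B=0)
  10. fill(B) -> (A=1 B=11)
  11. pour(B -> A) -> (A=7 B=5)
  12. empty(A) -> (A=0 B=5)
  13. pour(B -> A) -> (A=5 B=0)
  14. fill(B) -> (A=5 B=11)
  15. pour(B -> A) -> (A=7 B=9)
  16. empty(A) -> (A=0 B=9)
  17. pour(B -> A) -> (A=7 B=2)
Target reached → yes.

Answer: yes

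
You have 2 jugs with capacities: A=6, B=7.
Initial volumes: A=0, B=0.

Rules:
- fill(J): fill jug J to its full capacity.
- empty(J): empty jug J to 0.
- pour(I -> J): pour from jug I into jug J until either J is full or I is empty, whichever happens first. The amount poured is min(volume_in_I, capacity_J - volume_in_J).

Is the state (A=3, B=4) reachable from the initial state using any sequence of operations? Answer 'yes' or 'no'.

BFS explored all 26 reachable states.
Reachable set includes: (0,0), (0,1), (0,2), (0,3), (0,4), (0,5), (0,6), (0,7), (1,0), (1,7), (2,0), (2,7) ...
Target (A=3, B=4) not in reachable set → no.

Answer: no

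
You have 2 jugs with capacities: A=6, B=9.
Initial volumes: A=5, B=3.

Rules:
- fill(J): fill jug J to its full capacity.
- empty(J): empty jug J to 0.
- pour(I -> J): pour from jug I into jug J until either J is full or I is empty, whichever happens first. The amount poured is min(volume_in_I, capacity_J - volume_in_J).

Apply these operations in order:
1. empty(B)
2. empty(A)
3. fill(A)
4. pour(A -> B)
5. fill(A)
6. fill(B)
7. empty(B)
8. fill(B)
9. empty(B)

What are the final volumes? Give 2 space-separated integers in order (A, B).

Step 1: empty(B) -> (A=5 B=0)
Step 2: empty(A) -> (A=0 B=0)
Step 3: fill(A) -> (A=6 B=0)
Step 4: pour(A -> B) -> (A=0 B=6)
Step 5: fill(A) -> (A=6 B=6)
Step 6: fill(B) -> (A=6 B=9)
Step 7: empty(B) -> (A=6 B=0)
Step 8: fill(B) -> (A=6 B=9)
Step 9: empty(B) -> (A=6 B=0)

Answer: 6 0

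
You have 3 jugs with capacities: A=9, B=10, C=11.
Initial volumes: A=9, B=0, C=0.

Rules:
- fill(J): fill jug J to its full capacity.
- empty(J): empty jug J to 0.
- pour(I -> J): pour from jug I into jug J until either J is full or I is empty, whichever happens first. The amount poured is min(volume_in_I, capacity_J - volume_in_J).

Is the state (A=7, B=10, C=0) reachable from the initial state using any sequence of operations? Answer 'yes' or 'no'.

Answer: yes

Derivation:
BFS from (A=9, B=0, C=0):
  1. fill(B) -> (A=9 B=10 C=0)
  2. pour(A -> C) -> (A=0 B=10 C=9)
  3. fill(A) -> (A=9 B=10 C=9)
  4. pour(A -> C) -> (A=7 B=10 C=11)
  5. empty(C) -> (A=7 B=10 C=0)
Target reached → yes.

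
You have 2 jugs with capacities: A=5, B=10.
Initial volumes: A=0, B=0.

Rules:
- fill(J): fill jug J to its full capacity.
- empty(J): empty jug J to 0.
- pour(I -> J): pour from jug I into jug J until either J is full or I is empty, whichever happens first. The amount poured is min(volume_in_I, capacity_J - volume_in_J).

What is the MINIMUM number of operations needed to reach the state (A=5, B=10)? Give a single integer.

BFS from (A=0, B=0). One shortest path:
  1. fill(A) -> (A=5 B=0)
  2. fill(B) -> (A=5 B=10)
Reached target in 2 moves.

Answer: 2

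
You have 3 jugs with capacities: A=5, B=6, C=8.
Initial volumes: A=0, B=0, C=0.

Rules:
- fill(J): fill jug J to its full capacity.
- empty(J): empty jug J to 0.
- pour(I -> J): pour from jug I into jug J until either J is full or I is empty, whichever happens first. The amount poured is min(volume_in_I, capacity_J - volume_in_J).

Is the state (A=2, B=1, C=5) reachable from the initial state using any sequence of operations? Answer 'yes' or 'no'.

BFS explored all 238 reachable states.
Reachable set includes: (0,0,0), (0,0,1), (0,0,2), (0,0,3), (0,0,4), (0,0,5), (0,0,6), (0,0,7), (0,0,8), (0,1,0), (0,1,1), (0,1,2) ...
Target (A=2, B=1, C=5) not in reachable set → no.

Answer: no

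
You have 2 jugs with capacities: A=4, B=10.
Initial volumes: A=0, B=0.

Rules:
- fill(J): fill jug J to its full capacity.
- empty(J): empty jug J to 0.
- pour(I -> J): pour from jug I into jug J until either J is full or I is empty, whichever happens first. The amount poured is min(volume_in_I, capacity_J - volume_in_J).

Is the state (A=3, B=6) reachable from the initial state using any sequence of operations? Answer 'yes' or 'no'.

Answer: no

Derivation:
BFS explored all 14 reachable states.
Reachable set includes: (0,0), (0,2), (0,4), (0,6), (0,8), (0,10), (2,0), (2,10), (4,0), (4,2), (4,4), (4,6) ...
Target (A=3, B=6) not in reachable set → no.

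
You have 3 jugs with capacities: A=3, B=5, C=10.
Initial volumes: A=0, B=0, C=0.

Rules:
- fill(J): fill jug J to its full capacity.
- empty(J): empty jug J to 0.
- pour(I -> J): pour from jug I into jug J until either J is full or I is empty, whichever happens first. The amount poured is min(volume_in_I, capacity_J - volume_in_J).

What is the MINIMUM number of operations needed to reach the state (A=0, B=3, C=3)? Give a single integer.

BFS from (A=0, B=0, C=0). One shortest path:
  1. fill(A) -> (A=3 B=0 C=0)
  2. pour(A -> B) -> (A=0 B=3 C=0)
  3. fill(A) -> (A=3 B=3 C=0)
  4. pour(A -> C) -> (A=0 B=3 C=3)
Reached target in 4 moves.

Answer: 4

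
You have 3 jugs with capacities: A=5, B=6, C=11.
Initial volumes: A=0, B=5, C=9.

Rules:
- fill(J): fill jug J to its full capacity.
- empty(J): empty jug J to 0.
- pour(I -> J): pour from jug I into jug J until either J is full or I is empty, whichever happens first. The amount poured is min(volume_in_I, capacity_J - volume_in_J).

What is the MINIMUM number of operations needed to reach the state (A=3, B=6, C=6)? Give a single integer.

Answer: 4

Derivation:
BFS from (A=0, B=5, C=9). One shortest path:
  1. fill(B) -> (A=0 B=6 C=9)
  2. pour(B -> A) -> (A=5 B=1 C=9)
  3. pour(A -> C) -> (A=3 B=1 C=11)
  4. pour(C -> B) -> (A=3 B=6 C=6)
Reached target in 4 moves.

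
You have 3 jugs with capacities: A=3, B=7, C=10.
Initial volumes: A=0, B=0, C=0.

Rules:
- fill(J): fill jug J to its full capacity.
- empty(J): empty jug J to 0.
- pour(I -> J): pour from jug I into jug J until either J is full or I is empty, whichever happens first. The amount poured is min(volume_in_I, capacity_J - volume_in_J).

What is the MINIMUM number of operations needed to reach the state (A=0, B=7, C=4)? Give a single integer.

Answer: 5

Derivation:
BFS from (A=0, B=0, C=0). One shortest path:
  1. fill(B) -> (A=0 B=7 C=0)
  2. pour(B -> A) -> (A=3 B=4 C=0)
  3. empty(A) -> (A=0 B=4 C=0)
  4. pour(B -> C) -> (A=0 B=0 C=4)
  5. fill(B) -> (A=0 B=7 C=4)
Reached target in 5 moves.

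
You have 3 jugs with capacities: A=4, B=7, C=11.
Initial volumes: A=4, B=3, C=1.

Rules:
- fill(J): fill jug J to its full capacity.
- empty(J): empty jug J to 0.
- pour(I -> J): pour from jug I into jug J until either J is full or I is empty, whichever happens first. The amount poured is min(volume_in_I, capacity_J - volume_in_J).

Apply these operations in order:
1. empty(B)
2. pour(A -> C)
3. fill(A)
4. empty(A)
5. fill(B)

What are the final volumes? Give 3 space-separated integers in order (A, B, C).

Step 1: empty(B) -> (A=4 B=0 C=1)
Step 2: pour(A -> C) -> (A=0 B=0 C=5)
Step 3: fill(A) -> (A=4 B=0 C=5)
Step 4: empty(A) -> (A=0 B=0 C=5)
Step 5: fill(B) -> (A=0 B=7 C=5)

Answer: 0 7 5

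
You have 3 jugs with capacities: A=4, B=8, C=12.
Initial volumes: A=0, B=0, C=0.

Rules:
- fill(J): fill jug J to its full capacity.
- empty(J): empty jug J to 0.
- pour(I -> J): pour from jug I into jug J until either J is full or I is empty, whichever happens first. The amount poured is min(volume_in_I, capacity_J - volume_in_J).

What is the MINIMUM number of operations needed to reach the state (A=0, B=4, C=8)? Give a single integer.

Answer: 3

Derivation:
BFS from (A=0, B=0, C=0). One shortest path:
  1. fill(C) -> (A=0 B=0 C=12)
  2. pour(C -> A) -> (A=4 B=0 C=8)
  3. pour(A -> B) -> (A=0 B=4 C=8)
Reached target in 3 moves.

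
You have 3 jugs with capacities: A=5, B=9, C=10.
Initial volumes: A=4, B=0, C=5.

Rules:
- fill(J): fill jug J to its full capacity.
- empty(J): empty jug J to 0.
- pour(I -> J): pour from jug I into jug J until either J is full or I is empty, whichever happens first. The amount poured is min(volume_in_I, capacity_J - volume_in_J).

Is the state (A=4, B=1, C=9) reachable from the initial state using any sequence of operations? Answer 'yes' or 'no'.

BFS explored all 372 reachable states.
Reachable set includes: (0,0,0), (0,0,1), (0,0,2), (0,0,3), (0,0,4), (0,0,5), (0,0,6), (0,0,7), (0,0,8), (0,0,9), (0,0,10), (0,1,0) ...
Target (A=4, B=1, C=9) not in reachable set → no.

Answer: no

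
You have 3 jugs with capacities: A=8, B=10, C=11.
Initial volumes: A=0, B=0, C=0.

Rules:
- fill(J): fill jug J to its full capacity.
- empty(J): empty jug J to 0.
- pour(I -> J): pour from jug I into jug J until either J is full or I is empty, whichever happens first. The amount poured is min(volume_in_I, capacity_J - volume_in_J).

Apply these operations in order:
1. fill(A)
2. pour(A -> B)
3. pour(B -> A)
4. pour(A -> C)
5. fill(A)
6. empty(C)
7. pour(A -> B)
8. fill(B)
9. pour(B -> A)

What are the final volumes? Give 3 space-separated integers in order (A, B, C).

Answer: 8 2 0

Derivation:
Step 1: fill(A) -> (A=8 B=0 C=0)
Step 2: pour(A -> B) -> (A=0 B=8 C=0)
Step 3: pour(B -> A) -> (A=8 B=0 C=0)
Step 4: pour(A -> C) -> (A=0 B=0 C=8)
Step 5: fill(A) -> (A=8 B=0 C=8)
Step 6: empty(C) -> (A=8 B=0 C=0)
Step 7: pour(A -> B) -> (A=0 B=8 C=0)
Step 8: fill(B) -> (A=0 B=10 C=0)
Step 9: pour(B -> A) -> (A=8 B=2 C=0)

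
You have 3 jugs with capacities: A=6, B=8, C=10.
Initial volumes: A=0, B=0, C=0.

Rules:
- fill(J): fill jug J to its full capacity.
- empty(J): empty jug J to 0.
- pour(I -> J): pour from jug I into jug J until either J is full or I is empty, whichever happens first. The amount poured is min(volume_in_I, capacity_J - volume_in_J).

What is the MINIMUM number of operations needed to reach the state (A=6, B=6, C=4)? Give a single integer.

Answer: 4

Derivation:
BFS from (A=0, B=0, C=0). One shortest path:
  1. fill(A) -> (A=6 B=0 C=0)
  2. fill(C) -> (A=6 B=0 C=10)
  3. pour(A -> B) -> (A=0 B=6 C=10)
  4. pour(C -> A) -> (A=6 B=6 C=4)
Reached target in 4 moves.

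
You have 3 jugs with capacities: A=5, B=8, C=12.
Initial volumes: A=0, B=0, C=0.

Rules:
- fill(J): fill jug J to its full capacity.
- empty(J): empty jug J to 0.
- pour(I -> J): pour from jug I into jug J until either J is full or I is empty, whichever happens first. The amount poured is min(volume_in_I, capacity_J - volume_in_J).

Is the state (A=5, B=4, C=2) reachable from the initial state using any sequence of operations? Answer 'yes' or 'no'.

BFS from (A=0, B=0, C=0):
  1. fill(B) -> (A=0 B=8 C=0)
  2. pour(B -> C) -> (A=0 B=0 C=8)
  3. fill(B) -> (A=0 B=8 C=8)
  4. pour(B -> C) -> (A=0 B=4 C=12)
  5. pour(C -> A) -> (A=5 B=4 C=7)
  6. empty(A) -> (A=0 B=4 C=7)
  7. pour(C -> A) -> (A=5 B=4 C=2)
Target reached → yes.

Answer: yes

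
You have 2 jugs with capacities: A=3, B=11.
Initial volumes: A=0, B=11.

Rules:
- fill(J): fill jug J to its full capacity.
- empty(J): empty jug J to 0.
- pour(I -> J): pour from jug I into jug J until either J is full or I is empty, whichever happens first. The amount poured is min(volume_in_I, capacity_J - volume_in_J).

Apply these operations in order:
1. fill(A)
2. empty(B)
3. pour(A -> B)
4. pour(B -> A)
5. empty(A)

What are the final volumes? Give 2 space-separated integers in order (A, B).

Answer: 0 0

Derivation:
Step 1: fill(A) -> (A=3 B=11)
Step 2: empty(B) -> (A=3 B=0)
Step 3: pour(A -> B) -> (A=0 B=3)
Step 4: pour(B -> A) -> (A=3 B=0)
Step 5: empty(A) -> (A=0 B=0)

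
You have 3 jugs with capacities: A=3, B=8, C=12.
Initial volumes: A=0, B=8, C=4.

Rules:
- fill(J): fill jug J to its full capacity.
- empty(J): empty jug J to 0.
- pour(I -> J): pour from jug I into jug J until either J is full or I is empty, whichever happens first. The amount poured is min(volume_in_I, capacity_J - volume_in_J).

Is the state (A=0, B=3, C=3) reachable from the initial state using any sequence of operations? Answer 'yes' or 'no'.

BFS from (A=0, B=8, C=4):
  1. fill(A) -> (A=3 B=8 C=4)
  2. empty(B) -> (A=3 B=0 C=4)
  3. empty(C) -> (A=3 B=0 C=0)
  4. pour(A -> B) -> (A=0 B=3 C=0)
  5. fill(A) -> (A=3 B=3 C=0)
  6. pour(A -> C) -> (A=0 B=3 C=3)
Target reached → yes.

Answer: yes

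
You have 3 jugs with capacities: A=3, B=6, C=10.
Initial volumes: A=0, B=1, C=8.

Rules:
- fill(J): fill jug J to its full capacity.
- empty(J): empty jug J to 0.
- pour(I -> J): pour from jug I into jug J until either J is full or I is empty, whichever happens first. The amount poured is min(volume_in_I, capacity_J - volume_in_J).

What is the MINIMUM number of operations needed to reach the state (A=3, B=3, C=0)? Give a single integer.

BFS from (A=0, B=1, C=8). One shortest path:
  1. fill(B) -> (A=0 B=6 C=8)
  2. empty(C) -> (A=0 B=6 C=0)
  3. pour(B -> A) -> (A=3 B=3 C=0)
Reached target in 3 moves.

Answer: 3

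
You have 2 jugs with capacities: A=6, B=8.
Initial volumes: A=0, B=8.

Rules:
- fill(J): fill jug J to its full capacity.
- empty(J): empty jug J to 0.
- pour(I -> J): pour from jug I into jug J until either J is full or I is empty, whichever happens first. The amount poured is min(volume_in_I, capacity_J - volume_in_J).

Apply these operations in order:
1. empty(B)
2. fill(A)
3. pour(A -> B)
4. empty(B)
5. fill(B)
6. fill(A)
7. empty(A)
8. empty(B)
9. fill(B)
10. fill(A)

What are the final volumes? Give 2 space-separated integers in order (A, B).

Answer: 6 8

Derivation:
Step 1: empty(B) -> (A=0 B=0)
Step 2: fill(A) -> (A=6 B=0)
Step 3: pour(A -> B) -> (A=0 B=6)
Step 4: empty(B) -> (A=0 B=0)
Step 5: fill(B) -> (A=0 B=8)
Step 6: fill(A) -> (A=6 B=8)
Step 7: empty(A) -> (A=0 B=8)
Step 8: empty(B) -> (A=0 B=0)
Step 9: fill(B) -> (A=0 B=8)
Step 10: fill(A) -> (A=6 B=8)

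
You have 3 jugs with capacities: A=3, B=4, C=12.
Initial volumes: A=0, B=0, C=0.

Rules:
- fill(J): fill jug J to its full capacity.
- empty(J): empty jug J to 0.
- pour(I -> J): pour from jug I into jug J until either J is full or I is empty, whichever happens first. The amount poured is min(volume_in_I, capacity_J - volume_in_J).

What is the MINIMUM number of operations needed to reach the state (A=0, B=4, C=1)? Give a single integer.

BFS from (A=0, B=0, C=0). One shortest path:
  1. fill(B) -> (A=0 B=4 C=0)
  2. pour(B -> A) -> (A=3 B=1 C=0)
  3. empty(A) -> (A=0 B=1 C=0)
  4. pour(B -> C) -> (A=0 B=0 C=1)
  5. fill(B) -> (A=0 B=4 C=1)
Reached target in 5 moves.

Answer: 5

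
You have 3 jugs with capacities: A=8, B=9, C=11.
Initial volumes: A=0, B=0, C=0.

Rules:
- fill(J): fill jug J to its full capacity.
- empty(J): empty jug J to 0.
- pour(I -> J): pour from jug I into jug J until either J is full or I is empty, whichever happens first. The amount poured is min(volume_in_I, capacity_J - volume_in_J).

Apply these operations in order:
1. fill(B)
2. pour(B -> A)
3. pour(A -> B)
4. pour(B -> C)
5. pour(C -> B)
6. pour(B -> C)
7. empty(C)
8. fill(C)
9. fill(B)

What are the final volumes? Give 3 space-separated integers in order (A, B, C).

Answer: 0 9 11

Derivation:
Step 1: fill(B) -> (A=0 B=9 C=0)
Step 2: pour(B -> A) -> (A=8 B=1 C=0)
Step 3: pour(A -> B) -> (A=0 B=9 C=0)
Step 4: pour(B -> C) -> (A=0 B=0 C=9)
Step 5: pour(C -> B) -> (A=0 B=9 C=0)
Step 6: pour(B -> C) -> (A=0 B=0 C=9)
Step 7: empty(C) -> (A=0 B=0 C=0)
Step 8: fill(C) -> (A=0 B=0 C=11)
Step 9: fill(B) -> (A=0 B=9 C=11)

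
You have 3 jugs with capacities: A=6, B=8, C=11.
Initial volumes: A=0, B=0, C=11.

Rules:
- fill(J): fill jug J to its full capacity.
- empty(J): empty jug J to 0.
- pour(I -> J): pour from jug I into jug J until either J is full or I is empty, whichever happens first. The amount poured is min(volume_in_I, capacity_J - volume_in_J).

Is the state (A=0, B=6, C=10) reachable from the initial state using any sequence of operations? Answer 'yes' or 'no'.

BFS from (A=0, B=0, C=11):
  1. pour(C -> A) -> (A=6 B=0 C=5)
  2. empty(A) -> (A=0 B=0 C=5)
  3. pour(C -> A) -> (A=5 B=0 C=0)
  4. fill(C) -> (A=5 B=0 C=11)
  5. pour(C -> A) -> (A=6 B=0 C=10)
  6. pour(A -> B) -> (A=0 B=6 C=10)
Target reached → yes.

Answer: yes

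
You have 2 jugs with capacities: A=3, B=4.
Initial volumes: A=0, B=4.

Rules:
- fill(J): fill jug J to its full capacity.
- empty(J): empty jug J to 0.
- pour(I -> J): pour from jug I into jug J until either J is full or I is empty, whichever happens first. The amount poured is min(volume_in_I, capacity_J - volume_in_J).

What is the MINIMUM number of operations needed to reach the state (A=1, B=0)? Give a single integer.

BFS from (A=0, B=4). One shortest path:
  1. pour(B -> A) -> (A=3 B=1)
  2. empty(A) -> (A=0 B=1)
  3. pour(B -> A) -> (A=1 B=0)
Reached target in 3 moves.

Answer: 3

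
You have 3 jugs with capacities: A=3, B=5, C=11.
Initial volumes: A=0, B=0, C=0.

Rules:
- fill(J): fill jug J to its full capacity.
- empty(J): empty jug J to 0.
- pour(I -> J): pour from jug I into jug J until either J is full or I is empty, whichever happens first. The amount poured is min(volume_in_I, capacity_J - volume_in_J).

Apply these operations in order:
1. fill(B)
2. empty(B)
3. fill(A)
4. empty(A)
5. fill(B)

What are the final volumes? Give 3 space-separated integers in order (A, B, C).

Answer: 0 5 0

Derivation:
Step 1: fill(B) -> (A=0 B=5 C=0)
Step 2: empty(B) -> (A=0 B=0 C=0)
Step 3: fill(A) -> (A=3 B=0 C=0)
Step 4: empty(A) -> (A=0 B=0 C=0)
Step 5: fill(B) -> (A=0 B=5 C=0)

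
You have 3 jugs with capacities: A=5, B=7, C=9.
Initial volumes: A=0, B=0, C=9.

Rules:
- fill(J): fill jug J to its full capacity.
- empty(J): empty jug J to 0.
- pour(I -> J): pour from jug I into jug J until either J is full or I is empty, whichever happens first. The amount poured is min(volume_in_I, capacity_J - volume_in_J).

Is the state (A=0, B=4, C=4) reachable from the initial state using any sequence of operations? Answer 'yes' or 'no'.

Answer: yes

Derivation:
BFS from (A=0, B=0, C=9):
  1. pour(C -> A) -> (A=5 B=0 C=4)
  2. empty(A) -> (A=0 B=0 C=4)
  3. pour(C -> B) -> (A=0 B=4 C=0)
  4. fill(C) -> (A=0 B=4 C=9)
  5. pour(C -> A) -> (A=5 B=4 C=4)
  6. empty(A) -> (A=0 B=4 C=4)
Target reached → yes.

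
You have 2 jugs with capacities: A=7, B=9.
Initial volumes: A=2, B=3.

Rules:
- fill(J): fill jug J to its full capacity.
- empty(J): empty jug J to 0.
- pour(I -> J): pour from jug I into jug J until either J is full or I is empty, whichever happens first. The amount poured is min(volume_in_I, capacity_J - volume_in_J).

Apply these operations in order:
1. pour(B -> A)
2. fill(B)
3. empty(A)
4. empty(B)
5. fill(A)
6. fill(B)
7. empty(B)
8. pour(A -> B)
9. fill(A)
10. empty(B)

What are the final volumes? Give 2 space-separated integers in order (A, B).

Answer: 7 0

Derivation:
Step 1: pour(B -> A) -> (A=5 B=0)
Step 2: fill(B) -> (A=5 B=9)
Step 3: empty(A) -> (A=0 B=9)
Step 4: empty(B) -> (A=0 B=0)
Step 5: fill(A) -> (A=7 B=0)
Step 6: fill(B) -> (A=7 B=9)
Step 7: empty(B) -> (A=7 B=0)
Step 8: pour(A -> B) -> (A=0 B=7)
Step 9: fill(A) -> (A=7 B=7)
Step 10: empty(B) -> (A=7 B=0)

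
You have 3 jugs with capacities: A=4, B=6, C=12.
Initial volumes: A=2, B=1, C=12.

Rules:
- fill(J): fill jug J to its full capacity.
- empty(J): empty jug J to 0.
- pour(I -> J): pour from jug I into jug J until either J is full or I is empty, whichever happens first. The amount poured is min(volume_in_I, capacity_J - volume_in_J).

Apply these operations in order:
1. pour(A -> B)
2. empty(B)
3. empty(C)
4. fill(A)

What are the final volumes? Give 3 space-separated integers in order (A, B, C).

Answer: 4 0 0

Derivation:
Step 1: pour(A -> B) -> (A=0 B=3 C=12)
Step 2: empty(B) -> (A=0 B=0 C=12)
Step 3: empty(C) -> (A=0 B=0 C=0)
Step 4: fill(A) -> (A=4 B=0 C=0)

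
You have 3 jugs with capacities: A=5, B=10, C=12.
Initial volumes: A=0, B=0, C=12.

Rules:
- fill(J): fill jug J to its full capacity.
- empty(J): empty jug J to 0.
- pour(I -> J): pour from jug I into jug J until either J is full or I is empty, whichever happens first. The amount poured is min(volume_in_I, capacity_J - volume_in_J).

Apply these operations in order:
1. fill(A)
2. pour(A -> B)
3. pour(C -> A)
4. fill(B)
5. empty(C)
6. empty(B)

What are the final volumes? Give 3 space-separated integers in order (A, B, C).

Answer: 5 0 0

Derivation:
Step 1: fill(A) -> (A=5 B=0 C=12)
Step 2: pour(A -> B) -> (A=0 B=5 C=12)
Step 3: pour(C -> A) -> (A=5 B=5 C=7)
Step 4: fill(B) -> (A=5 B=10 C=7)
Step 5: empty(C) -> (A=5 B=10 C=0)
Step 6: empty(B) -> (A=5 B=0 C=0)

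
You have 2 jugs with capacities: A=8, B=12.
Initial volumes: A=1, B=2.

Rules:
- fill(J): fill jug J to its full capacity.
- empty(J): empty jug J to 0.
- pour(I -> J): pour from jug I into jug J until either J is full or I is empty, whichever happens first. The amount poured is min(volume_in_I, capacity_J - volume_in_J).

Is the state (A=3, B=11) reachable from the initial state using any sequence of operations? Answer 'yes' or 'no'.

Answer: no

Derivation:
BFS explored all 41 reachable states.
Reachable set includes: (0,0), (0,1), (0,2), (0,3), (0,4), (0,5), (0,6), (0,7), (0,8), (0,9), (0,10), (0,11) ...
Target (A=3, B=11) not in reachable set → no.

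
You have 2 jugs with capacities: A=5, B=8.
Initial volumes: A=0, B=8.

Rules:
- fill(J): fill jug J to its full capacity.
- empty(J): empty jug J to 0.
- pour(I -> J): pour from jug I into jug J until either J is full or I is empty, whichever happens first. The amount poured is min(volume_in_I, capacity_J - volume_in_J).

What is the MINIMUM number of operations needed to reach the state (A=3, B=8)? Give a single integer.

BFS from (A=0, B=8). One shortest path:
  1. pour(B -> A) -> (A=5 B=3)
  2. empty(A) -> (A=0 B=3)
  3. pour(B -> A) -> (A=3 B=0)
  4. fill(B) -> (A=3 B=8)
Reached target in 4 moves.

Answer: 4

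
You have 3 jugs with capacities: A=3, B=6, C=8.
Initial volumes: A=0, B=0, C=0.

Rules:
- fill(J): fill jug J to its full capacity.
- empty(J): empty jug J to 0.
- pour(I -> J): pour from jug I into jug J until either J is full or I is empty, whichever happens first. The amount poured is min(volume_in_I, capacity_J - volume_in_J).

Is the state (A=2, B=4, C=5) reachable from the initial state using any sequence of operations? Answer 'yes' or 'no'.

BFS explored all 182 reachable states.
Reachable set includes: (0,0,0), (0,0,1), (0,0,2), (0,0,3), (0,0,4), (0,0,5), (0,0,6), (0,0,7), (0,0,8), (0,1,0), (0,1,1), (0,1,2) ...
Target (A=2, B=4, C=5) not in reachable set → no.

Answer: no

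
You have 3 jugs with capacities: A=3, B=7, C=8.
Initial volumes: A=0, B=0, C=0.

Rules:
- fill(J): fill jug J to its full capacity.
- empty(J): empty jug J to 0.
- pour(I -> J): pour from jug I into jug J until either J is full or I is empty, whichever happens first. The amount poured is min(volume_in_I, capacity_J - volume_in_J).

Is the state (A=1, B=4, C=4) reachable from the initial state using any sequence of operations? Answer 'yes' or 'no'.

BFS explored all 204 reachable states.
Reachable set includes: (0,0,0), (0,0,1), (0,0,2), (0,0,3), (0,0,4), (0,0,5), (0,0,6), (0,0,7), (0,0,8), (0,1,0), (0,1,1), (0,1,2) ...
Target (A=1, B=4, C=4) not in reachable set → no.

Answer: no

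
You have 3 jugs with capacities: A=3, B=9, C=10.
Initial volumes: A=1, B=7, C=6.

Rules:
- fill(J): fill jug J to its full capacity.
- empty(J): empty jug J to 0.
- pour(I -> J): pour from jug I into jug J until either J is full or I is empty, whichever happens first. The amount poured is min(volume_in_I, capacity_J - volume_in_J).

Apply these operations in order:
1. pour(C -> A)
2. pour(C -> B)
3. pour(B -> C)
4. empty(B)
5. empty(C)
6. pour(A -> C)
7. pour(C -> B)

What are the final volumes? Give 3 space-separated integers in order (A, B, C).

Answer: 0 3 0

Derivation:
Step 1: pour(C -> A) -> (A=3 B=7 C=4)
Step 2: pour(C -> B) -> (A=3 B=9 C=2)
Step 3: pour(B -> C) -> (A=3 B=1 C=10)
Step 4: empty(B) -> (A=3 B=0 C=10)
Step 5: empty(C) -> (A=3 B=0 C=0)
Step 6: pour(A -> C) -> (A=0 B=0 C=3)
Step 7: pour(C -> B) -> (A=0 B=3 C=0)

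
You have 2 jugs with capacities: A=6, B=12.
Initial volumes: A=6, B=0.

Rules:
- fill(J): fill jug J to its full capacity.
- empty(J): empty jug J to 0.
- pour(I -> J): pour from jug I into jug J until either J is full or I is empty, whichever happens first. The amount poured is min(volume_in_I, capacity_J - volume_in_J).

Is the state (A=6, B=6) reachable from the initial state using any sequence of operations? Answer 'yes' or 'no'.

Answer: yes

Derivation:
BFS from (A=6, B=0):
  1. pour(A -> B) -> (A=0 B=6)
  2. fill(A) -> (A=6 B=6)
Target reached → yes.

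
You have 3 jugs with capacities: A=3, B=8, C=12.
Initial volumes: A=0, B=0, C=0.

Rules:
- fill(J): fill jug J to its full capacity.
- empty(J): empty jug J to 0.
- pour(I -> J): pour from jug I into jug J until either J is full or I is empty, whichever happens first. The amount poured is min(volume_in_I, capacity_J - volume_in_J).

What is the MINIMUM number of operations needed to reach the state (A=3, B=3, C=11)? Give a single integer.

BFS from (A=0, B=0, C=0). One shortest path:
  1. fill(A) -> (A=3 B=0 C=0)
  2. fill(B) -> (A=3 B=8 C=0)
  3. pour(A -> C) -> (A=0 B=8 C=3)
  4. fill(A) -> (A=3 B=8 C=3)
  5. pour(B -> C) -> (A=3 B=0 C=11)
  6. pour(A -> B) -> (A=0 B=3 C=11)
  7. fill(A) -> (A=3 B=3 C=11)
Reached target in 7 moves.

Answer: 7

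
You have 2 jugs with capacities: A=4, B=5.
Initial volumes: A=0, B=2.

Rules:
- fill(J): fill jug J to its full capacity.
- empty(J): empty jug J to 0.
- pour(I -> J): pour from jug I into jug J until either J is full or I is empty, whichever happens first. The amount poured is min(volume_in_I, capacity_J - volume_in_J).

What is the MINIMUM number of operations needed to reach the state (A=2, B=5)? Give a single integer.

Answer: 2

Derivation:
BFS from (A=0, B=2). One shortest path:
  1. pour(B -> A) -> (A=2 B=0)
  2. fill(B) -> (A=2 B=5)
Reached target in 2 moves.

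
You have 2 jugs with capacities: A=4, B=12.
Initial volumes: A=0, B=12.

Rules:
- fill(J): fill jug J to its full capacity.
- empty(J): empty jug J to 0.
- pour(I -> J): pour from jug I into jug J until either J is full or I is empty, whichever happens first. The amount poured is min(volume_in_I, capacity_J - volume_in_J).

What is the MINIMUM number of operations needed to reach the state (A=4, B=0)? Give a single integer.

Answer: 2

Derivation:
BFS from (A=0, B=12). One shortest path:
  1. fill(A) -> (A=4 B=12)
  2. empty(B) -> (A=4 B=0)
Reached target in 2 moves.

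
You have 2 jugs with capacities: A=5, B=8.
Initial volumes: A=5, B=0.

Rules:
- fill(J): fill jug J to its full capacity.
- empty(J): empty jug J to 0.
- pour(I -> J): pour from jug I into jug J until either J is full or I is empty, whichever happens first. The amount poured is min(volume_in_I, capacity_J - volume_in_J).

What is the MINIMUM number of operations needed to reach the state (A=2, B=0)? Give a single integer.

BFS from (A=5, B=0). One shortest path:
  1. pour(A -> B) -> (A=0 B=5)
  2. fill(A) -> (A=5 B=5)
  3. pour(A -> B) -> (A=2 B=8)
  4. empty(B) -> (A=2 B=0)
Reached target in 4 moves.

Answer: 4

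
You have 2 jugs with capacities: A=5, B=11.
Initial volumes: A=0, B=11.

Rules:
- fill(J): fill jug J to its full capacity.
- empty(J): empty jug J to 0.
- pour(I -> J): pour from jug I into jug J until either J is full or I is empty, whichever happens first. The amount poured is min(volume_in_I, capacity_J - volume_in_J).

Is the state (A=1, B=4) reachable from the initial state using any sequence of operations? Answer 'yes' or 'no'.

Answer: no

Derivation:
BFS explored all 32 reachable states.
Reachable set includes: (0,0), (0,1), (0,2), (0,3), (0,4), (0,5), (0,6), (0,7), (0,8), (0,9), (0,10), (0,11) ...
Target (A=1, B=4) not in reachable set → no.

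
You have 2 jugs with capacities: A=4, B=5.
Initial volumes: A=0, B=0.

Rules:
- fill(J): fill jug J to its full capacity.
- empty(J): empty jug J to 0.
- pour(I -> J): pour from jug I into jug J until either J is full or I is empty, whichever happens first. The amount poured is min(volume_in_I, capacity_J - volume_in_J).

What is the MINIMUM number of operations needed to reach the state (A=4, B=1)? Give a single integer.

Answer: 2

Derivation:
BFS from (A=0, B=0). One shortest path:
  1. fill(B) -> (A=0 B=5)
  2. pour(B -> A) -> (A=4 B=1)
Reached target in 2 moves.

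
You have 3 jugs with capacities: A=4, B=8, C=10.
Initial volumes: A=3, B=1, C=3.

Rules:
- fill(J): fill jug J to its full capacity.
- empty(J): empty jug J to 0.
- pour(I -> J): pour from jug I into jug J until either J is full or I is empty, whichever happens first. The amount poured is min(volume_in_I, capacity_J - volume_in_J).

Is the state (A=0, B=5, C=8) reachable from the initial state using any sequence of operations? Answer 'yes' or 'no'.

Answer: yes

Derivation:
BFS from (A=3, B=1, C=3):
  1. pour(C -> A) -> (A=4 B=1 C=2)
  2. empty(A) -> (A=0 B=1 C=2)
  3. pour(C -> A) -> (A=2 B=1 C=0)
  4. fill(C) -> (A=2 B=1 C=10)
  5. pour(C -> A) -> (A=4 B=1 C=8)
  6. pour(A -> B) -> (A=0 B=5 C=8)
Target reached → yes.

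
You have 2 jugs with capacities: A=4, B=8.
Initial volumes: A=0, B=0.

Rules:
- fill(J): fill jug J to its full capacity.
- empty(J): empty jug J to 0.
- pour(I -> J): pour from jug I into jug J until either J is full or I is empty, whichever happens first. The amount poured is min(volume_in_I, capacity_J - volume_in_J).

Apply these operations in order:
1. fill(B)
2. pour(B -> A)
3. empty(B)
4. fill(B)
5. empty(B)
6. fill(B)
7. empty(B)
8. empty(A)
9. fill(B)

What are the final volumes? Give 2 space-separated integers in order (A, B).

Step 1: fill(B) -> (A=0 B=8)
Step 2: pour(B -> A) -> (A=4 B=4)
Step 3: empty(B) -> (A=4 B=0)
Step 4: fill(B) -> (A=4 B=8)
Step 5: empty(B) -> (A=4 B=0)
Step 6: fill(B) -> (A=4 B=8)
Step 7: empty(B) -> (A=4 B=0)
Step 8: empty(A) -> (A=0 B=0)
Step 9: fill(B) -> (A=0 B=8)

Answer: 0 8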